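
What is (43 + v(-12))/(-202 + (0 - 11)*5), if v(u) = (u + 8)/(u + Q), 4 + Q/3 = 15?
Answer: -899/5397 ≈ -0.16657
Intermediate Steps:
Q = 33 (Q = -12 + 3*15 = -12 + 45 = 33)
v(u) = (8 + u)/(33 + u) (v(u) = (u + 8)/(u + 33) = (8 + u)/(33 + u))
(43 + v(-12))/(-202 + (0 - 11)*5) = (43 + (8 - 12)/(33 - 12))/(-202 + (0 - 11)*5) = (43 - 4/21)/(-202 - 11*5) = (43 + (1/21)*(-4))/(-202 - 55) = (43 - 4/21)/(-257) = (899/21)*(-1/257) = -899/5397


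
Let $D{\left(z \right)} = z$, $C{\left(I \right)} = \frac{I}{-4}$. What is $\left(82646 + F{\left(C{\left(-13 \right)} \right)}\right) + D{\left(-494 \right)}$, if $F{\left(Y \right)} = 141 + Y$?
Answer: $\frac{329185}{4} \approx 82296.0$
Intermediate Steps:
$C{\left(I \right)} = - \frac{I}{4}$ ($C{\left(I \right)} = I \left(- \frac{1}{4}\right) = - \frac{I}{4}$)
$\left(82646 + F{\left(C{\left(-13 \right)} \right)}\right) + D{\left(-494 \right)} = \left(82646 + \left(141 - - \frac{13}{4}\right)\right) - 494 = \left(82646 + \left(141 + \frac{13}{4}\right)\right) - 494 = \left(82646 + \frac{577}{4}\right) - 494 = \frac{331161}{4} - 494 = \frac{329185}{4}$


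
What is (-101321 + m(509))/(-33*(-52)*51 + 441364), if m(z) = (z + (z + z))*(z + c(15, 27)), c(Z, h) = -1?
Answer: 134879/105776 ≈ 1.2751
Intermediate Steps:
m(z) = 3*z*(-1 + z) (m(z) = (z + (z + z))*(z - 1) = (z + 2*z)*(-1 + z) = (3*z)*(-1 + z) = 3*z*(-1 + z))
(-101321 + m(509))/(-33*(-52)*51 + 441364) = (-101321 + 3*509*(-1 + 509))/(-33*(-52)*51 + 441364) = (-101321 + 3*509*508)/(1716*51 + 441364) = (-101321 + 775716)/(87516 + 441364) = 674395/528880 = 674395*(1/528880) = 134879/105776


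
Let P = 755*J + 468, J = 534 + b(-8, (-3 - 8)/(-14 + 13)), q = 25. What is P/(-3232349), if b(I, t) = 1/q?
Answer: -2018341/16161745 ≈ -0.12488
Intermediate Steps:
b(I, t) = 1/25
J = 13351/25 (J = 534 + 1/25 = 13351/25 ≈ 534.04)
P = 2018341/5 (P = 755*(13351/25) + 468 = 2016001/5 + 468 = 2018341/5 ≈ 4.0367e+5)
P/(-3232349) = (2018341/5)/(-3232349) = (2018341/5)*(-1/3232349) = -2018341/16161745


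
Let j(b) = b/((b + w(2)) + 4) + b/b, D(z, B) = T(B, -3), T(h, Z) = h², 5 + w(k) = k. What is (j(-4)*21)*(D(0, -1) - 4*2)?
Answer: -343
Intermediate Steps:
w(k) = -5 + k
D(z, B) = B²
j(b) = 1 + b/(1 + b) (j(b) = b/((b + (-5 + 2)) + 4) + b/b = b/((b - 3) + 4) + 1 = b/((-3 + b) + 4) + 1 = b/(1 + b) + 1 = 1 + b/(1 + b))
(j(-4)*21)*(D(0, -1) - 4*2) = (((1 + 2*(-4))/(1 - 4))*21)*((-1)² - 4*2) = (((1 - 8)/(-3))*21)*(1 - 8) = (-⅓*(-7)*21)*(-7) = ((7/3)*21)*(-7) = 49*(-7) = -343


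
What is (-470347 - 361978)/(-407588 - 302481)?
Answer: 832325/710069 ≈ 1.1722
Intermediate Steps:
(-470347 - 361978)/(-407588 - 302481) = -832325/(-710069) = -832325*(-1/710069) = 832325/710069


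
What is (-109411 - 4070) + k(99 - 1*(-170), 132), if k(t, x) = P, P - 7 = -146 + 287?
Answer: -113333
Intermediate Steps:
P = 148 (P = 7 + (-146 + 287) = 7 + 141 = 148)
k(t, x) = 148
(-109411 - 4070) + k(99 - 1*(-170), 132) = (-109411 - 4070) + 148 = -113481 + 148 = -113333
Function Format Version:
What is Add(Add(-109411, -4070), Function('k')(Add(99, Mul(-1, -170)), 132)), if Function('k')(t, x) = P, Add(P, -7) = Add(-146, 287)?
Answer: -113333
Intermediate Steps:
P = 148 (P = Add(7, Add(-146, 287)) = Add(7, 141) = 148)
Function('k')(t, x) = 148
Add(Add(-109411, -4070), Function('k')(Add(99, Mul(-1, -170)), 132)) = Add(Add(-109411, -4070), 148) = Add(-113481, 148) = -113333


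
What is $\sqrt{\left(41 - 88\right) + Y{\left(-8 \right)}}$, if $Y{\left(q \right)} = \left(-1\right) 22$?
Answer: $i \sqrt{69} \approx 8.3066 i$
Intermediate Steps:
$Y{\left(q \right)} = -22$
$\sqrt{\left(41 - 88\right) + Y{\left(-8 \right)}} = \sqrt{\left(41 - 88\right) - 22} = \sqrt{-47 - 22} = \sqrt{-69} = i \sqrt{69}$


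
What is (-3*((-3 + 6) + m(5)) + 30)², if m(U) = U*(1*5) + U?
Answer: 4761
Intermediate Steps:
m(U) = 6*U (m(U) = U*5 + U = 5*U + U = 6*U)
(-3*((-3 + 6) + m(5)) + 30)² = (-3*((-3 + 6) + 6*5) + 30)² = (-3*(3 + 30) + 30)² = (-3*33 + 30)² = (-99 + 30)² = (-69)² = 4761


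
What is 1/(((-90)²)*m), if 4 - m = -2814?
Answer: 1/22825800 ≈ 4.3810e-8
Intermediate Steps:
m = 2818 (m = 4 - 1*(-2814) = 4 + 2814 = 2818)
1/(((-90)²)*m) = 1/((-90)²*2818) = (1/2818)/8100 = (1/8100)*(1/2818) = 1/22825800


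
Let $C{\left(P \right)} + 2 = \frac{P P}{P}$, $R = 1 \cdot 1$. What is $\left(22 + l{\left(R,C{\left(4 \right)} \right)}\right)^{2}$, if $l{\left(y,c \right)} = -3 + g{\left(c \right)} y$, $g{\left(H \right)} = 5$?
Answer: $576$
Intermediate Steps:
$R = 1$
$C{\left(P \right)} = -2 + P$ ($C{\left(P \right)} = -2 + \frac{P P}{P} = -2 + \frac{P^{2}}{P} = -2 + P$)
$l{\left(y,c \right)} = -3 + 5 y$
$\left(22 + l{\left(R,C{\left(4 \right)} \right)}\right)^{2} = \left(22 + \left(-3 + 5 \cdot 1\right)\right)^{2} = \left(22 + \left(-3 + 5\right)\right)^{2} = \left(22 + 2\right)^{2} = 24^{2} = 576$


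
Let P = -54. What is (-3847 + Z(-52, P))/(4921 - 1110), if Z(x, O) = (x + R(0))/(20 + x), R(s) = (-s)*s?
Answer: -30763/30488 ≈ -1.0090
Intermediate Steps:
R(s) = -s**2
Z(x, O) = x/(20 + x) (Z(x, O) = (x - 1*0**2)/(20 + x) = (x - 1*0)/(20 + x) = (x + 0)/(20 + x) = x/(20 + x))
(-3847 + Z(-52, P))/(4921 - 1110) = (-3847 - 52/(20 - 52))/(4921 - 1110) = (-3847 - 52/(-32))/3811 = (-3847 - 52*(-1/32))*(1/3811) = (-3847 + 13/8)*(1/3811) = -30763/8*1/3811 = -30763/30488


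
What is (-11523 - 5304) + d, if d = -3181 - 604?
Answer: -20612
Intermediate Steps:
d = -3785
(-11523 - 5304) + d = (-11523 - 5304) - 3785 = -16827 - 3785 = -20612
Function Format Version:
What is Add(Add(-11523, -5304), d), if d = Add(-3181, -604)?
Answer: -20612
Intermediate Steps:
d = -3785
Add(Add(-11523, -5304), d) = Add(Add(-11523, -5304), -3785) = Add(-16827, -3785) = -20612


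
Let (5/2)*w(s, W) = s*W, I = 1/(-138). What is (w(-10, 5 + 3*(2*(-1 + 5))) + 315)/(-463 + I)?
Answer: -27462/63895 ≈ -0.42980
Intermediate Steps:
I = -1/138 ≈ -0.0072464
w(s, W) = 2*W*s/5 (w(s, W) = 2*(s*W)/5 = 2*(W*s)/5 = 2*W*s/5)
(w(-10, 5 + 3*(2*(-1 + 5))) + 315)/(-463 + I) = ((⅖)*(5 + 3*(2*(-1 + 5)))*(-10) + 315)/(-463 - 1/138) = ((⅖)*(5 + 3*(2*4))*(-10) + 315)/(-63895/138) = ((⅖)*(5 + 3*8)*(-10) + 315)*(-138/63895) = ((⅖)*(5 + 24)*(-10) + 315)*(-138/63895) = ((⅖)*29*(-10) + 315)*(-138/63895) = (-116 + 315)*(-138/63895) = 199*(-138/63895) = -27462/63895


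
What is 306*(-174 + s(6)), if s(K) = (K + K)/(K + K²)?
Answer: -372096/7 ≈ -53157.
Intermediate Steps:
s(K) = 2*K/(K + K²) (s(K) = (2*K)/(K + K²) = 2*K/(K + K²))
306*(-174 + s(6)) = 306*(-174 + 2/(1 + 6)) = 306*(-174 + 2/7) = 306*(-1216/7) = -372096/7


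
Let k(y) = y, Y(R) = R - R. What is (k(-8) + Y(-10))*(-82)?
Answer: 656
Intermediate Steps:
Y(R) = 0
(k(-8) + Y(-10))*(-82) = (-8 + 0)*(-82) = -8*(-82) = 656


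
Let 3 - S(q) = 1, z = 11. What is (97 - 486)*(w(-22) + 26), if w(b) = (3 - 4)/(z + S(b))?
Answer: -131093/13 ≈ -10084.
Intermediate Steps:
S(q) = 2 (S(q) = 3 - 1*1 = 3 - 1 = 2)
w(b) = -1/13 (w(b) = (3 - 4)/(11 + 2) = -1/13)
(97 - 486)*(w(-22) + 26) = (97 - 486)*(-1/13 + 26) = -389*337/13 = -131093/13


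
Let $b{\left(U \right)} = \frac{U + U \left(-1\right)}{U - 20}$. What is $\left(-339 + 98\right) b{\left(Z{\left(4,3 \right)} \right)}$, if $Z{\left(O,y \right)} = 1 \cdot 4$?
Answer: $0$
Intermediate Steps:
$Z{\left(O,y \right)} = 4$
$b{\left(U \right)} = 0$ ($b{\left(U \right)} = \frac{U - U}{-20 + U} = \frac{0}{-20 + U} = 0$)
$\left(-339 + 98\right) b{\left(Z{\left(4,3 \right)} \right)} = \left(-339 + 98\right) 0 = \left(-241\right) 0 = 0$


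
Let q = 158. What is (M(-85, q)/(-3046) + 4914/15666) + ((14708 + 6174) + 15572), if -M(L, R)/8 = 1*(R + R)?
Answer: 20709401529/568079 ≈ 36455.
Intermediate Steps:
M(L, R) = -16*R (M(L, R) = -8*(R + R) = -8*2*R = -16*R)
(M(-85, q)/(-3046) + 4914/15666) + ((14708 + 6174) + 15572) = (-16*158/(-3046) + 4914/15666) + ((14708 + 6174) + 15572) = (-2528*(-1/3046) + 4914*(1/15666)) + (20882 + 15572) = (1264/1523 + 117/373) + 36454 = 649663/568079 + 36454 = 20709401529/568079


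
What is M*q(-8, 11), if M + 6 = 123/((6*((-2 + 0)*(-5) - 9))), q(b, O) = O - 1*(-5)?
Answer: 232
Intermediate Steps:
q(b, O) = 5 + O (q(b, O) = O + 5 = 5 + O)
M = 29/2 (M = -6 + 123/((6*((-2 + 0)*(-5) - 9))) = -6 + 123/((6*(-2*(-5) - 9))) = -6 + 123/((6*(10 - 9))) = -6 + 123/((6*1)) = -6 + 123/6 = -6 + 123*(⅙) = -6 + 41/2 = 29/2 ≈ 14.500)
M*q(-8, 11) = 29*(5 + 11)/2 = (29/2)*16 = 232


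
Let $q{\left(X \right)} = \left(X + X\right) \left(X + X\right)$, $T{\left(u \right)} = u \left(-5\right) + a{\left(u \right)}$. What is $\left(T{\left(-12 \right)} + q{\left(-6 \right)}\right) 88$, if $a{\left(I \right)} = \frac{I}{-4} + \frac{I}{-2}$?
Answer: $18744$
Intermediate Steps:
$a{\left(I \right)} = - \frac{3 I}{4}$ ($a{\left(I \right)} = I \left(- \frac{1}{4}\right) + I \left(- \frac{1}{2}\right) = - \frac{I}{4} - \frac{I}{2} = - \frac{3 I}{4}$)
$T{\left(u \right)} = - \frac{23 u}{4}$ ($T{\left(u \right)} = u \left(-5\right) - \frac{3 u}{4} = - 5 u - \frac{3 u}{4} = - \frac{23 u}{4}$)
$q{\left(X \right)} = 4 X^{2}$ ($q{\left(X \right)} = 2 X 2 X = 4 X^{2}$)
$\left(T{\left(-12 \right)} + q{\left(-6 \right)}\right) 88 = \left(\left(- \frac{23}{4}\right) \left(-12\right) + 4 \left(-6\right)^{2}\right) 88 = \left(69 + 4 \cdot 36\right) 88 = \left(69 + 144\right) 88 = 213 \cdot 88 = 18744$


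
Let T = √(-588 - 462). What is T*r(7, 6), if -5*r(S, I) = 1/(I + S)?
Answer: -I*√42/13 ≈ -0.49852*I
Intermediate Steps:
r(S, I) = -1/(5*(I + S))
T = 5*I*√42 (T = √(-1050) = 5*I*√42 ≈ 32.404*I)
T*r(7, 6) = (5*I*√42)*(-1/(5*6 + 5*7)) = (5*I*√42)*(-1/(30 + 35)) = (5*I*√42)*(-1/65) = -I*√42/13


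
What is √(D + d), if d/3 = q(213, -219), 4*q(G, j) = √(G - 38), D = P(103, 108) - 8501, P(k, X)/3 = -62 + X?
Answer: √(-33452 + 15*√7)/2 ≈ 91.395*I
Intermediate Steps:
P(k, X) = -186 + 3*X (P(k, X) = 3*(-62 + X) = -186 + 3*X)
D = -8363 (D = (-186 + 3*108) - 8501 = (-186 + 324) - 8501 = 138 - 8501 = -8363)
q(G, j) = √(-38 + G)/4 (q(G, j) = √(G - 38)/4 = √(-38 + G)/4)
d = 15*√7/4 (d = 3*(√(-38 + 213)/4) = 3*(√175/4) = 3*((5*√7)/4) = 3*(5*√7/4) = 15*√7/4 ≈ 9.9216)
√(D + d) = √(-8363 + 15*√7/4)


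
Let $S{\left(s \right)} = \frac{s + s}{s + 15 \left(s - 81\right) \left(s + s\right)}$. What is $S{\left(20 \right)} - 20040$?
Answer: $- \frac{36653162}{1829} \approx -20040.0$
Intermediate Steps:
$S{\left(s \right)} = \frac{2 s}{s + 2 s \left(-1215 + 15 s\right)}$ ($S{\left(s \right)} = \frac{2 s}{s + 15 \left(-81 + s\right) 2 s} = \frac{2 s}{s + \left(-1215 + 15 s\right) 2 s} = \frac{2 s}{s + 2 s \left(-1215 + 15 s\right)}$)
$S{\left(20 \right)} - 20040 = \frac{2}{-2429 + 30 \cdot 20} - 20040 = \frac{2}{-2429 + 600} - 20040 = \frac{2}{-1829} - 20040 = 2 \left(- \frac{1}{1829}\right) - 20040 = - \frac{2}{1829} - 20040 = - \frac{36653162}{1829}$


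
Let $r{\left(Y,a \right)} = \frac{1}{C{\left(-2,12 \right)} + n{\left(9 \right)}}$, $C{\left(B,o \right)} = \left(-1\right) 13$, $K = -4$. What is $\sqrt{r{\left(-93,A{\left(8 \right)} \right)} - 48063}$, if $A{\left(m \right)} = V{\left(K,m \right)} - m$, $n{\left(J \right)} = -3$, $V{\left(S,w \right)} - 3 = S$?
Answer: $\frac{i \sqrt{769009}}{4} \approx 219.23 i$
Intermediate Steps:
$V{\left(S,w \right)} = 3 + S$
$C{\left(B,o \right)} = -13$
$A{\left(m \right)} = -1 - m$ ($A{\left(m \right)} = \left(3 - 4\right) - m = -1 - m$)
$r{\left(Y,a \right)} = - \frac{1}{16}$ ($r{\left(Y,a \right)} = \frac{1}{-13 - 3} = \frac{1}{-16} = - \frac{1}{16}$)
$\sqrt{r{\left(-93,A{\left(8 \right)} \right)} - 48063} = \sqrt{- \frac{1}{16} - 48063} = \sqrt{- \frac{769009}{16}} = \frac{i \sqrt{769009}}{4}$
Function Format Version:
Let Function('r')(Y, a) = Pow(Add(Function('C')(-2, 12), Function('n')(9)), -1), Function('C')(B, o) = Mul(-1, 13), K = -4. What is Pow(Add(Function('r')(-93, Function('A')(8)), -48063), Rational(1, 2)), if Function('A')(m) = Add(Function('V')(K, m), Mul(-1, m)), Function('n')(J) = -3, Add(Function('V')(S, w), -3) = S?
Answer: Mul(Rational(1, 4), I, Pow(769009, Rational(1, 2))) ≈ Mul(219.23, I)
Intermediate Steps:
Function('V')(S, w) = Add(3, S)
Function('C')(B, o) = -13
Function('A')(m) = Add(-1, Mul(-1, m)) (Function('A')(m) = Add(Add(3, -4), Mul(-1, m)) = Add(-1, Mul(-1, m)))
Function('r')(Y, a) = Rational(-1, 16) (Function('r')(Y, a) = Pow(Add(-13, -3), -1) = Pow(-16, -1) = Rational(-1, 16))
Pow(Add(Function('r')(-93, Function('A')(8)), -48063), Rational(1, 2)) = Pow(Add(Rational(-1, 16), -48063), Rational(1, 2)) = Pow(Rational(-769009, 16), Rational(1, 2)) = Mul(Rational(1, 4), I, Pow(769009, Rational(1, 2)))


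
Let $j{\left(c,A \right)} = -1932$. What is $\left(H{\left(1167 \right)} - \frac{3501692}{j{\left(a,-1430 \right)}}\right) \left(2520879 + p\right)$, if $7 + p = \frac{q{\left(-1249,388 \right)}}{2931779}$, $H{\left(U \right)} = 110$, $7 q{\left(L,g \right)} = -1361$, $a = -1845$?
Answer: $\frac{48038203949600963215}{9912344799} \approx 4.8463 \cdot 10^{9}$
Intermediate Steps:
$q{\left(L,g \right)} = - \frac{1361}{7}$ ($q{\left(L,g \right)} = \frac{1}{7} \left(-1361\right) = - \frac{1361}{7}$)
$p = - \frac{143658532}{20522453}$ ($p = -7 - \frac{1361}{7 \cdot 2931779} = -7 - \frac{1361}{20522453} = - \frac{143658532}{20522453} \approx -7.0001$)
$\left(H{\left(1167 \right)} - \frac{3501692}{j{\left(a,-1430 \right)}}\right) \left(2520879 + p\right) = \left(110 - \frac{3501692}{-1932}\right) \left(2520879 - \frac{143658532}{20522453}\right) = \left(110 - - \frac{875423}{483}\right) \frac{51734477137655}{20522453} = \left(110 + \frac{875423}{483}\right) \frac{51734477137655}{20522453} = \frac{928553}{483} \cdot \frac{51734477137655}{20522453} = \frac{48038203949600963215}{9912344799}$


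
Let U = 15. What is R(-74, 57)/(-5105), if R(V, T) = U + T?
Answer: -72/5105 ≈ -0.014104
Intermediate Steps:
R(V, T) = 15 + T
R(-74, 57)/(-5105) = (15 + 57)/(-5105) = 72*(-1/5105) = -72/5105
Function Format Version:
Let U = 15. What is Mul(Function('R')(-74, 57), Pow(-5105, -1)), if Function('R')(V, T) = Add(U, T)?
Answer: Rational(-72, 5105) ≈ -0.014104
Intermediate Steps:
Function('R')(V, T) = Add(15, T)
Mul(Function('R')(-74, 57), Pow(-5105, -1)) = Mul(Add(15, 57), Pow(-5105, -1)) = Mul(72, Rational(-1, 5105)) = Rational(-72, 5105)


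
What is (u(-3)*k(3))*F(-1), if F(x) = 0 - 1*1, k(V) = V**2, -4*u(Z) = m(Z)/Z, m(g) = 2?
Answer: -3/2 ≈ -1.5000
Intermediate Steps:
u(Z) = -1/(2*Z)
F(x) = -1 (F(x) = 0 - 1 = -1)
(u(-3)*k(3))*F(-1) = (-1/2/(-3)*3**2)*(-1) = (-1/2*(-1/3)*9)*(-1) = ((1/6)*9)*(-1) = (3/2)*(-1) = -3/2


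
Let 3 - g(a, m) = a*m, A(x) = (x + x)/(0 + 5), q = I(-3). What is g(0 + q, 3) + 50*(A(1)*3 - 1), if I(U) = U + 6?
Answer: 4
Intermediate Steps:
I(U) = 6 + U
q = 3 (q = 6 - 3 = 3)
A(x) = 2*x/5 (A(x) = (2*x)/5 = (2*x)*(⅕) = 2*x/5)
g(a, m) = 3 - a*m
g(0 + q, 3) + 50*(A(1)*3 - 1) = (3 - 1*(0 + 3)*3) + 50*(((⅖)*1)*3 - 1) = (3 - 1*3*3) + 50*((⅖)*3 - 1) = (3 - 9) + 50*(6/5 - 1) = -6 + 50*(⅕) = -6 + 10 = 4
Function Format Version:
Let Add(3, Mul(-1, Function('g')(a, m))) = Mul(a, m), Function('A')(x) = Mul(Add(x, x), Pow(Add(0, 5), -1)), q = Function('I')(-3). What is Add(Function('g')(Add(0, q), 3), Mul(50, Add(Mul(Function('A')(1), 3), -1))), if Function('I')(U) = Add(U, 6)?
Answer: 4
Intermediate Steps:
Function('I')(U) = Add(6, U)
q = 3 (q = Add(6, -3) = 3)
Function('A')(x) = Mul(Rational(2, 5), x) (Function('A')(x) = Mul(Mul(2, x), Pow(5, -1)) = Mul(Mul(2, x), Rational(1, 5)) = Mul(Rational(2, 5), x))
Function('g')(a, m) = Add(3, Mul(-1, a, m)) (Function('g')(a, m) = Add(3, Mul(-1, Mul(a, m))) = Add(3, Mul(-1, a, m)))
Add(Function('g')(Add(0, q), 3), Mul(50, Add(Mul(Function('A')(1), 3), -1))) = Add(Add(3, Mul(-1, Add(0, 3), 3)), Mul(50, Add(Mul(Mul(Rational(2, 5), 1), 3), -1))) = Add(Add(3, Mul(-1, 3, 3)), Mul(50, Add(Mul(Rational(2, 5), 3), -1))) = Add(Add(3, -9), Mul(50, Add(Rational(6, 5), -1))) = Add(-6, Mul(50, Rational(1, 5))) = Add(-6, 10) = 4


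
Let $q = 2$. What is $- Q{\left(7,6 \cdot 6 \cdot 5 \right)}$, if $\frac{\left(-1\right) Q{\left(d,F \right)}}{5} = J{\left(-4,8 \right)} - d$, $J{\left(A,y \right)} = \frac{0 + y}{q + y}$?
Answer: $-31$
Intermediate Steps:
$J{\left(A,y \right)} = \frac{y}{2 + y}$ ($J{\left(A,y \right)} = \frac{0 + y}{2 + y} = \frac{y}{2 + y}$)
$Q{\left(d,F \right)} = -4 + 5 d$ ($Q{\left(d,F \right)} = - 5 \left(\frac{8}{2 + 8} - d\right) = - 5 \left(\frac{8}{10} - d\right) = - 5 \left(8 \cdot \frac{1}{10} - d\right) = - 5 \left(\frac{4}{5} - d\right) = -4 + 5 d$)
$- Q{\left(7,6 \cdot 6 \cdot 5 \right)} = - (-4 + 5 \cdot 7) = - (-4 + 35) = \left(-1\right) 31 = -31$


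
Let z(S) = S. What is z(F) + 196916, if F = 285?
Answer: 197201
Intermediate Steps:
z(F) + 196916 = 285 + 196916 = 197201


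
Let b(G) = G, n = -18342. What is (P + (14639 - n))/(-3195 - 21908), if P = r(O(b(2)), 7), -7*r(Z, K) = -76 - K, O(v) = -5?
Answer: -230950/175721 ≈ -1.3143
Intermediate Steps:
r(Z, K) = 76/7 + K/7 (r(Z, K) = -(-76 - K)/7 = 76/7 + K/7)
P = 83/7 (P = 76/7 + (⅐)*7 = 76/7 + 1 = 83/7 ≈ 11.857)
(P + (14639 - n))/(-3195 - 21908) = (83/7 + (14639 - 1*(-18342)))/(-3195 - 21908) = (83/7 + (14639 + 18342))/(-25103) = (83/7 + 32981)*(-1/25103) = (230950/7)*(-1/25103) = -230950/175721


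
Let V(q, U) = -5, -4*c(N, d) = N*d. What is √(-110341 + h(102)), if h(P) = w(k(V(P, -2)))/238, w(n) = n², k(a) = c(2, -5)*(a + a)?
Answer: 3*I*√694445206/238 ≈ 332.17*I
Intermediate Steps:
c(N, d) = -N*d/4
k(a) = 5*a (k(a) = (-¼*2*(-5))*(a + a) = 5*(2*a)/2 = 5*a)
h(P) = 625/238 (h(P) = (5*(-5))²/238 = (-25)²*(1/238) = 625*(1/238) = 625/238)
√(-110341 + h(102)) = √(-110341 + 625/238) = √(-26260533/238) = 3*I*√694445206/238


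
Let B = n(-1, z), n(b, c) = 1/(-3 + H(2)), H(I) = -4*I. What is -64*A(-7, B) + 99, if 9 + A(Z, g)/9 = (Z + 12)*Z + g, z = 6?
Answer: 280449/11 ≈ 25495.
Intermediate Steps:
n(b, c) = -1/11 (n(b, c) = 1/(-3 - 4*2) = 1/(-3 - 8) = 1/(-11) = -1/11)
B = -1/11 ≈ -0.090909
A(Z, g) = -81 + 9*g + 9*Z*(12 + Z) (A(Z, g) = -81 + 9*((Z + 12)*Z + g) = -81 + 9*((12 + Z)*Z + g) = -81 + 9*(Z*(12 + Z) + g) = -81 + 9*(g + Z*(12 + Z)) = -81 + (9*g + 9*Z*(12 + Z)) = -81 + 9*g + 9*Z*(12 + Z))
-64*A(-7, B) + 99 = -64*(-81 + 9*(-1/11) + 9*(-7)**2 + 108*(-7)) + 99 = -64*(-81 - 9/11 + 9*49 - 756) + 99 = -64*(-81 - 9/11 + 441 - 756) + 99 = -64*(-4365/11) + 99 = 279360/11 + 99 = 280449/11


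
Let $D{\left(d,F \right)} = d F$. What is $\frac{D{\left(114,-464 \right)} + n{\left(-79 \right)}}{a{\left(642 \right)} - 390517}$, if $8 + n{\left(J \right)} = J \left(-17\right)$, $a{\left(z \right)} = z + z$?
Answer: $\frac{51561}{389233} \approx 0.13247$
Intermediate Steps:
$D{\left(d,F \right)} = F d$
$a{\left(z \right)} = 2 z$
$n{\left(J \right)} = -8 - 17 J$ ($n{\left(J \right)} = -8 + J \left(-17\right) = -8 - 17 J$)
$\frac{D{\left(114,-464 \right)} + n{\left(-79 \right)}}{a{\left(642 \right)} - 390517} = \frac{\left(-464\right) 114 - -1335}{2 \cdot 642 - 390517} = \frac{-52896 + \left(-8 + 1343\right)}{1284 - 390517} = \frac{-52896 + 1335}{-389233} = \left(-51561\right) \left(- \frac{1}{389233}\right) = \frac{51561}{389233}$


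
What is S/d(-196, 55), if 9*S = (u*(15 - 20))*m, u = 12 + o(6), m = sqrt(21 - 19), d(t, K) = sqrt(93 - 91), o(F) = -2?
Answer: -50/9 ≈ -5.5556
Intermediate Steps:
d(t, K) = sqrt(2)
m = sqrt(2) ≈ 1.4142
u = 10 (u = 12 - 2 = 10)
S = -50*sqrt(2)/9 (S = ((10*(15 - 20))*sqrt(2))/9 = ((10*(-5))*sqrt(2))/9 = (-50*sqrt(2))/9 = -50*sqrt(2)/9 ≈ -7.8567)
S/d(-196, 55) = (-50*sqrt(2)/9)/(sqrt(2)) = (-50*sqrt(2)/9)*(sqrt(2)/2) = -50/9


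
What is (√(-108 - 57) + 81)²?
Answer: (81 + I*√165)² ≈ 6396.0 + 2080.9*I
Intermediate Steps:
(√(-108 - 57) + 81)² = (√(-165) + 81)² = (I*√165 + 81)² = (81 + I*√165)²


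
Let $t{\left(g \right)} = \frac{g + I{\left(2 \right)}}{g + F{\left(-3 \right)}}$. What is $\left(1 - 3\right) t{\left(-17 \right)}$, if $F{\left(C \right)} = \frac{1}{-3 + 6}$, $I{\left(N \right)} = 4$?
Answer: $- \frac{39}{25} \approx -1.56$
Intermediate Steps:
$F{\left(C \right)} = \frac{1}{3}$
$t{\left(g \right)} = \frac{4 + g}{\frac{1}{3} + g}$ ($t{\left(g \right)} = \frac{g + 4}{g + \frac{1}{3}} = \frac{4 + g}{\frac{1}{3} + g}$)
$\left(1 - 3\right) t{\left(-17 \right)} = \left(1 - 3\right) \frac{3 \left(4 - 17\right)}{1 + 3 \left(-17\right)} = - 2 \cdot 3 \frac{1}{1 - 51} \left(-13\right) = - 2 \cdot 3 \frac{1}{-50} \left(-13\right) = - 2 \cdot 3 \left(- \frac{1}{50}\right) \left(-13\right) = \left(-2\right) \frac{39}{50} = - \frac{39}{25}$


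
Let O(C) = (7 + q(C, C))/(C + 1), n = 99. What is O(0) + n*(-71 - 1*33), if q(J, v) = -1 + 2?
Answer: -10288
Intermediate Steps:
q(J, v) = 1
O(C) = 8/(1 + C) (O(C) = (7 + 1)/(C + 1) = 8/(1 + C))
O(0) + n*(-71 - 1*33) = 8/(1 + 0) + 99*(-71 - 1*33) = 8/1 + 99*(-71 - 33) = 8*1 + 99*(-104) = 8 - 10296 = -10288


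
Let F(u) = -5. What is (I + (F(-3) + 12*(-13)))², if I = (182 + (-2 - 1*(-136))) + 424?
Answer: 335241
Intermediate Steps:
I = 740 (I = (182 + (-2 + 136)) + 424 = (182 + 134) + 424 = 316 + 424 = 740)
(I + (F(-3) + 12*(-13)))² = (740 + (-5 + 12*(-13)))² = (740 + (-5 - 156))² = (740 - 161)² = 579² = 335241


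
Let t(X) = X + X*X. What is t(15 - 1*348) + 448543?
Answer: 559099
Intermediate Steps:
t(X) = X + X²
t(15 - 1*348) + 448543 = (15 - 1*348)*(1 + (15 - 1*348)) + 448543 = (15 - 348)*(1 + (15 - 348)) + 448543 = -333*(1 - 333) + 448543 = -333*(-332) + 448543 = 110556 + 448543 = 559099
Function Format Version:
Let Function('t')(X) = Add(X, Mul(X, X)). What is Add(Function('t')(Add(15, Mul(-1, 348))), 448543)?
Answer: 559099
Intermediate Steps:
Function('t')(X) = Add(X, Pow(X, 2))
Add(Function('t')(Add(15, Mul(-1, 348))), 448543) = Add(Mul(Add(15, Mul(-1, 348)), Add(1, Add(15, Mul(-1, 348)))), 448543) = Add(Mul(Add(15, -348), Add(1, Add(15, -348))), 448543) = Add(Mul(-333, Add(1, -333)), 448543) = Add(Mul(-333, -332), 448543) = Add(110556, 448543) = 559099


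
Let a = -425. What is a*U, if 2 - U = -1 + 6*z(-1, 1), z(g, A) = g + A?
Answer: -1275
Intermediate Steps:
z(g, A) = A + g
U = 3 (U = 2 - (-1 + 6*(1 - 1)) = 2 - (-1 + 6*0) = 2 - (-1 + 0) = 2 - 1*(-1) = 2 + 1 = 3)
a*U = -425*3 = -1275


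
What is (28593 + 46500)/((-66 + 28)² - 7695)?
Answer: -75093/6251 ≈ -12.013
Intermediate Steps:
(28593 + 46500)/((-66 + 28)² - 7695) = 75093/((-38)² - 7695) = 75093/(1444 - 7695) = 75093/(-6251) = 75093*(-1/6251) = -75093/6251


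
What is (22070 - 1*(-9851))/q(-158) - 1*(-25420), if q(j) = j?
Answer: 3984439/158 ≈ 25218.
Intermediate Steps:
(22070 - 1*(-9851))/q(-158) - 1*(-25420) = (22070 - 1*(-9851))/(-158) - 1*(-25420) = (22070 + 9851)*(-1/158) + 25420 = 31921*(-1/158) + 25420 = -31921/158 + 25420 = 3984439/158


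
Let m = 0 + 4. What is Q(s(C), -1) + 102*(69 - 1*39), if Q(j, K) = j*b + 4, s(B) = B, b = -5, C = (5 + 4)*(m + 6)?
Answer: 2614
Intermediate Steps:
m = 4
C = 90 (C = (5 + 4)*(4 + 6) = 9*10 = 90)
Q(j, K) = 4 - 5*j (Q(j, K) = j*(-5) + 4 = -5*j + 4 = 4 - 5*j)
Q(s(C), -1) + 102*(69 - 1*39) = (4 - 5*90) + 102*(69 - 1*39) = (4 - 450) + 102*(69 - 39) = -446 + 102*30 = -446 + 3060 = 2614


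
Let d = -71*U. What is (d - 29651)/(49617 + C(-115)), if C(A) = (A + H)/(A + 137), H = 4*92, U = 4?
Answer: -59870/99257 ≈ -0.60318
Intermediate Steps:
H = 368
C(A) = (368 + A)/(137 + A) (C(A) = (A + 368)/(A + 137) = (368 + A)/(137 + A))
d = -284 (d = -71*4 = -284)
(d - 29651)/(49617 + C(-115)) = (-284 - 29651)/(49617 + (368 - 115)/(137 - 115)) = -29935/(49617 + 253/22) = -29935/(49617 + (1/22)*253) = -29935/(49617 + 23/2) = -29935/99257/2 = -29935*2/99257 = -59870/99257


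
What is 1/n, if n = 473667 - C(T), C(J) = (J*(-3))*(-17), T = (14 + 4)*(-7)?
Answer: 1/480093 ≈ 2.0829e-6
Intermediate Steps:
T = -126 (T = 18*(-7) = -126)
C(J) = 51*J (C(J) = -3*J*(-17) = 51*J)
n = 480093 (n = 473667 - 51*(-126) = 473667 - 1*(-6426) = 473667 + 6426 = 480093)
1/n = 1/480093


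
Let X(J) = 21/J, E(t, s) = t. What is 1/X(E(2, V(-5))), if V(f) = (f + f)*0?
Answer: 2/21 ≈ 0.095238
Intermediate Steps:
V(f) = 0 (V(f) = (2*f)*0 = 0)
1/X(E(2, V(-5))) = 1/(21/2) = 2/21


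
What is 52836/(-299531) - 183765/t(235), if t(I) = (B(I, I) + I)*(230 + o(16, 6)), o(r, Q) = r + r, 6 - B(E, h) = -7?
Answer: -58476386151/19462326256 ≈ -3.0046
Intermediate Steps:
B(E, h) = 13 (B(E, h) = 6 - 1*(-7) = 6 + 7 = 13)
o(r, Q) = 2*r
t(I) = 3406 + 262*I (t(I) = (13 + I)*(230 + 2*16) = (13 + I)*(230 + 32) = (13 + I)*262 = 3406 + 262*I)
52836/(-299531) - 183765/t(235) = 52836/(-299531) - 183765/(3406 + 262*235) = 52836*(-1/299531) - 183765/(3406 + 61570) = -52836/299531 - 183765/64976 = -58476386151/19462326256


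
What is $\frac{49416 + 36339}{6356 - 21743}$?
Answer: $- \frac{28585}{5129} \approx -5.5732$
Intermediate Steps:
$\frac{49416 + 36339}{6356 - 21743} = \frac{85755}{-15387} = 85755 \left(- \frac{1}{15387}\right) = - \frac{28585}{5129}$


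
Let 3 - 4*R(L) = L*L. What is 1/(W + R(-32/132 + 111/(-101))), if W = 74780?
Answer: 22217778/1661452107253 ≈ 1.3373e-5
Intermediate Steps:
R(L) = 3/4 - L**2/4 (R(L) = 3/4 - L*L/4 = 3/4 - L**2/4)
1/(W + R(-32/132 + 111/(-101))) = 1/(74780 + (3/4 - (-32/132 + 111/(-101))**2/4)) = 1/(74780 + (3/4 - (-32*1/132 + 111*(-1/101))**2/4)) = 1/(74780 + (3/4 - (-8/33 - 111/101)**2/4)) = 1/(74780 + (3/4 - (-4471/3333)**2/4)) = 1/(74780 + (3/4 - 1/4*19989841/11108889)) = 1/(74780 + (3/4 - 19989841/44435556)) = 1/(74780 + 6668413/22217778) = 1/(1661452107253/22217778) = 22217778/1661452107253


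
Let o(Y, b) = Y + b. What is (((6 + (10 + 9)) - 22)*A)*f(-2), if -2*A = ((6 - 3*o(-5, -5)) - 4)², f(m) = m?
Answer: 3072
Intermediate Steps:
A = -512 (A = -((6 - 3*(-5 - 5)) - 4)²/2 = -((6 - 3*(-10)) - 4)²/2 = -((6 + 30) - 4)²/2 = -(36 - 4)²/2 = -½*32² = -½*1024 = -512)
(((6 + (10 + 9)) - 22)*A)*f(-2) = (((6 + (10 + 9)) - 22)*(-512))*(-2) = (((6 + 19) - 22)*(-512))*(-2) = ((25 - 22)*(-512))*(-2) = (3*(-512))*(-2) = -1536*(-2) = 3072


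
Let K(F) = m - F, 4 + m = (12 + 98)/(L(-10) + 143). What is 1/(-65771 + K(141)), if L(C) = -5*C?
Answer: -193/12721678 ≈ -1.5171e-5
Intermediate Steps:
m = -662/193 (m = -4 + (12 + 98)/(-5*(-10) + 143) = -4 + 110/(50 + 143) = -4 + 110/193 = -662/193 ≈ -3.4301)
K(F) = -662/193 - F
1/(-65771 + K(141)) = 1/(-65771 + (-662/193 - 1*141)) = 1/(-65771 + (-662/193 - 141)) = 1/(-65771 - 27875/193) = 1/(-12721678/193) = -193/12721678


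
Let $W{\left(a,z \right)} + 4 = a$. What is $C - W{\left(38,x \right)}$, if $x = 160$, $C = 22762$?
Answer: $22728$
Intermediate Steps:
$W{\left(a,z \right)} = -4 + a$
$C - W{\left(38,x \right)} = 22762 - \left(-4 + 38\right) = 22762 - 34 = 22728$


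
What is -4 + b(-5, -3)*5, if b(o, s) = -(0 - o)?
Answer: -29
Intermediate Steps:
b(o, s) = o (b(o, s) = -(-1)*o = o)
-4 + b(-5, -3)*5 = -4 - 5*5 = -4 - 25 = -29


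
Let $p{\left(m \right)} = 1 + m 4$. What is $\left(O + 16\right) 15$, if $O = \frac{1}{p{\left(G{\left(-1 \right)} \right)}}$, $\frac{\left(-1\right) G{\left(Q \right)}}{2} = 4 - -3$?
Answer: $\frac{2637}{11} \approx 239.73$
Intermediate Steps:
$G{\left(Q \right)} = -14$ ($G{\left(Q \right)} = - 2 \left(4 - -3\right) = - 2 \left(4 + 3\right) = \left(-2\right) 7 = -14$)
$p{\left(m \right)} = 1 + 4 m$
$O = - \frac{1}{55}$ ($O = \frac{1}{1 + 4 \left(-14\right)} = \frac{1}{1 - 56} = \frac{1}{-55} = - \frac{1}{55} \approx -0.018182$)
$\left(O + 16\right) 15 = \left(- \frac{1}{55} + 16\right) 15 = \frac{879}{55} \cdot 15 = \frac{2637}{11}$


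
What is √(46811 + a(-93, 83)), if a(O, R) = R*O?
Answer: 2*√9773 ≈ 197.72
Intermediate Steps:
a(O, R) = O*R
√(46811 + a(-93, 83)) = √(46811 - 93*83) = √(46811 - 7719) = √39092 = 2*√9773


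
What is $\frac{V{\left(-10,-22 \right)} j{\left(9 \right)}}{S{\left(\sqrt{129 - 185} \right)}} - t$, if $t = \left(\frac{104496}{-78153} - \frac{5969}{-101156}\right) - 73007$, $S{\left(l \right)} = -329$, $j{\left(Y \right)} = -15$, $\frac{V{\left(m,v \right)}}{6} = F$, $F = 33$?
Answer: $\frac{63304961147980705}{866985720524} \approx 73017.0$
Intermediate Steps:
$V{\left(m,v \right)} = 198$ ($V{\left(m,v \right)} = 6 \cdot 33 = 198$)
$t = - \frac{192392506260065}{2635214956}$ ($t = \left(104496 \left(- \frac{1}{78153}\right) - - \frac{5969}{101156}\right) - 73007 = \left(- \frac{34832}{26051} + \frac{5969}{101156}\right) - 73007 = - \frac{3367967373}{2635214956} - 73007 = - \frac{192392506260065}{2635214956} \approx -73008.0$)
$\frac{V{\left(-10,-22 \right)} j{\left(9 \right)}}{S{\left(\sqrt{129 - 185} \right)}} - t = \frac{198 \left(-15\right)}{-329} - - \frac{192392506260065}{2635214956} = \left(-2970\right) \left(- \frac{1}{329}\right) + \frac{192392506260065}{2635214956} = \frac{2970}{329} + \frac{192392506260065}{2635214956} = \frac{63304961147980705}{866985720524}$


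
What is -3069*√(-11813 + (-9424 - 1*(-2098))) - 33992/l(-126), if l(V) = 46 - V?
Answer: -8498/43 - 3069*I*√19139 ≈ -197.63 - 4.2458e+5*I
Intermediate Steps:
-3069*√(-11813 + (-9424 - 1*(-2098))) - 33992/l(-126) = -3069*√(-11813 + (-9424 - 1*(-2098))) - 33992/(46 - 1*(-126)) = -3069*√(-11813 + (-9424 + 2098)) - 33992/(46 + 126) = -3069*√(-11813 - 7326) - 33992/172 = -3069*√(-19139) - 33992*1/172 = -3069*I*√19139 - 8498/43 = -8498/43 - 3069*I*√19139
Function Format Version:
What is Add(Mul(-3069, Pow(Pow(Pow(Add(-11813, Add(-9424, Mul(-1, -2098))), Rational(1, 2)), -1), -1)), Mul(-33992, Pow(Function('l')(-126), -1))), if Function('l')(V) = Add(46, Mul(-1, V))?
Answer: Add(Rational(-8498, 43), Mul(-3069, I, Pow(19139, Rational(1, 2)))) ≈ Add(-197.63, Mul(-4.2458e+5, I))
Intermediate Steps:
Add(Mul(-3069, Pow(Pow(Pow(Add(-11813, Add(-9424, Mul(-1, -2098))), Rational(1, 2)), -1), -1)), Mul(-33992, Pow(Function('l')(-126), -1))) = Add(Mul(-3069, Pow(Pow(Pow(Add(-11813, Add(-9424, Mul(-1, -2098))), Rational(1, 2)), -1), -1)), Mul(-33992, Pow(Add(46, Mul(-1, -126)), -1))) = Add(Mul(-3069, Pow(Pow(Pow(Add(-11813, Add(-9424, 2098)), Rational(1, 2)), -1), -1)), Mul(-33992, Pow(Add(46, 126), -1))) = Add(Mul(-3069, Pow(Pow(Pow(Add(-11813, -7326), Rational(1, 2)), -1), -1)), Mul(-33992, Pow(172, -1))) = Add(Mul(-3069, Pow(Pow(Pow(-19139, Rational(1, 2)), -1), -1)), Mul(-33992, Rational(1, 172))) = Add(Mul(-3069, Pow(Pow(Mul(I, Pow(19139, Rational(1, 2))), -1), -1)), Rational(-8498, 43)) = Add(Mul(-3069, Pow(Mul(Rational(-1, 19139), I, Pow(19139, Rational(1, 2))), -1)), Rational(-8498, 43)) = Add(Mul(-3069, Mul(I, Pow(19139, Rational(1, 2)))), Rational(-8498, 43)) = Add(Mul(-3069, I, Pow(19139, Rational(1, 2))), Rational(-8498, 43)) = Add(Rational(-8498, 43), Mul(-3069, I, Pow(19139, Rational(1, 2))))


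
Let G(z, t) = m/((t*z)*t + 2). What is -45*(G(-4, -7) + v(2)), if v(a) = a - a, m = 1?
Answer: 45/194 ≈ 0.23196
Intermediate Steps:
v(a) = 0
G(z, t) = 1/(2 + z*t²) (G(z, t) = 1/((t*z)*t + 2) = 1/(z*t² + 2) = 1/(2 + z*t²))
-45*(G(-4, -7) + v(2)) = -45*(1/(2 - 4*(-7)²) + 0) = -45*(1/(2 - 4*49) + 0) = -45*(1/(2 - 196) + 0) = -45*(1/(-194) + 0) = -45*(-1/194 + 0) = -45*(-1/194) = 45/194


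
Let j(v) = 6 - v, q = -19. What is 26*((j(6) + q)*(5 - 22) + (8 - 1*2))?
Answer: 8554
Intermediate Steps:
26*((j(6) + q)*(5 - 22) + (8 - 1*2)) = 26*(((6 - 1*6) - 19)*(5 - 22) + (8 - 1*2)) = 26*(((6 - 6) - 19)*(-17) + (8 - 2)) = 26*((0 - 19)*(-17) + 6) = 26*(-19*(-17) + 6) = 26*(323 + 6) = 26*329 = 8554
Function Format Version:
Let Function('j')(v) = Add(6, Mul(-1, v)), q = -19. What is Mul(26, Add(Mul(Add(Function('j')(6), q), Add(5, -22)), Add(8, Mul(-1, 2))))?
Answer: 8554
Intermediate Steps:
Mul(26, Add(Mul(Add(Function('j')(6), q), Add(5, -22)), Add(8, Mul(-1, 2)))) = Mul(26, Add(Mul(Add(Add(6, Mul(-1, 6)), -19), Add(5, -22)), Add(8, Mul(-1, 2)))) = Mul(26, Add(Mul(Add(Add(6, -6), -19), -17), Add(8, -2))) = Mul(26, Add(Mul(Add(0, -19), -17), 6)) = Mul(26, Add(Mul(-19, -17), 6)) = Mul(26, Add(323, 6)) = Mul(26, 329) = 8554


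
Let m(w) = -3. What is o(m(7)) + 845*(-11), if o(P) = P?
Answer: -9298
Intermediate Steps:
o(m(7)) + 845*(-11) = -3 + 845*(-11) = -3 - 9295 = -9298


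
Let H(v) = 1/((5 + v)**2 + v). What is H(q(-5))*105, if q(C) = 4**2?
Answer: 105/457 ≈ 0.22976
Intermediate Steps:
q(C) = 16
H(v) = 1/(v + (5 + v)**2)
H(q(-5))*105 = 105/(16 + (5 + 16)**2) = 105/(16 + 21**2) = 105/(16 + 441) = 105/457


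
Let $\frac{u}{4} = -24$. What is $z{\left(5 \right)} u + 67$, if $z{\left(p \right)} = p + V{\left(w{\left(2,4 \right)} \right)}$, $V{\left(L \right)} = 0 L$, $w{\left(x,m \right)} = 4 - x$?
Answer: $-413$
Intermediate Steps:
$V{\left(L \right)} = 0$
$u = -96$ ($u = 4 \left(-24\right) = -96$)
$z{\left(p \right)} = p$ ($z{\left(p \right)} = p + 0 = p$)
$z{\left(5 \right)} u + 67 = 5 \left(-96\right) + 67 = -480 + 67 = -413$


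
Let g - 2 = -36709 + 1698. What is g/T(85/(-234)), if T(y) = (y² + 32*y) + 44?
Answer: -1916952804/1780009 ≈ -1076.9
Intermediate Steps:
T(y) = 44 + y² + 32*y
g = -35009 (g = 2 + (-36709 + 1698) = 2 - 35011 = -35009)
g/T(85/(-234)) = -35009/(44 + (85/(-234))² + 32*(85/(-234))) = -35009/(44 + (85*(-1/234))² + 32*(85*(-1/234))) = -35009/(44 + (-85/234)² + 32*(-85/234)) = -35009/(44 + 7225/54756 - 1360/117) = -35009/1780009/54756 = -35009*54756/1780009 = -1916952804/1780009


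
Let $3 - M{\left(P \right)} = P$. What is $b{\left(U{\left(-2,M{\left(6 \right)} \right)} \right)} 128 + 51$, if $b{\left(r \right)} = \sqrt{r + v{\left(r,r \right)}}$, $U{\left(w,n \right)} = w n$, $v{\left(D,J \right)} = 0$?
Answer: $51 + 128 \sqrt{6} \approx 364.53$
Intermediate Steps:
$M{\left(P \right)} = 3 - P$
$U{\left(w,n \right)} = n w$
$b{\left(r \right)} = \sqrt{r}$ ($b{\left(r \right)} = \sqrt{r + 0} = \sqrt{r}$)
$b{\left(U{\left(-2,M{\left(6 \right)} \right)} \right)} 128 + 51 = \sqrt{\left(3 - 6\right) \left(-2\right)} 128 + 51 = \sqrt{\left(-3\right) \left(-2\right)} 128 + 51 = \sqrt{6} \cdot 128 + 51 = 128 \sqrt{6} + 51 = 51 + 128 \sqrt{6}$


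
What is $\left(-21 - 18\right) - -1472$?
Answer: $1433$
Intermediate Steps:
$\left(-21 - 18\right) - -1472 = \left(-21 - 18\right) + 1472 = -39 + 1472 = 1433$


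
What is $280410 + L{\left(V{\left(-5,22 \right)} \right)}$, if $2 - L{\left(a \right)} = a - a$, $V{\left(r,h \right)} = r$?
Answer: $280412$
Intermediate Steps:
$L{\left(a \right)} = 2$ ($L{\left(a \right)} = 2 - \left(a - a\right) = 2 - 0 = 2 + 0 = 2$)
$280410 + L{\left(V{\left(-5,22 \right)} \right)} = 280410 + 2 = 280412$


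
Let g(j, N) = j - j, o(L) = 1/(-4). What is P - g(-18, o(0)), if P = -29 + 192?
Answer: 163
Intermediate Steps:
o(L) = -1/4
P = 163
g(j, N) = 0
P - g(-18, o(0)) = 163 - 1*0 = 163 + 0 = 163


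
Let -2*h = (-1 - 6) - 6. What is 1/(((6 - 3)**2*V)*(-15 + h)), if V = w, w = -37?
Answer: 2/5661 ≈ 0.00035329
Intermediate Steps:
h = 13/2 (h = -((-1 - 6) - 6)/2 = -(-7 - 6)/2 = -1/2*(-13) = 13/2 ≈ 6.5000)
V = -37
1/(((6 - 3)**2*V)*(-15 + h)) = 1/(((6 - 3)**2*(-37))*(-15 + 13/2)) = 1/((3**2*(-37))*(-17/2)) = 1/((9*(-37))*(-17/2)) = 1/(-333*(-17/2)) = 1/(5661/2) = 2/5661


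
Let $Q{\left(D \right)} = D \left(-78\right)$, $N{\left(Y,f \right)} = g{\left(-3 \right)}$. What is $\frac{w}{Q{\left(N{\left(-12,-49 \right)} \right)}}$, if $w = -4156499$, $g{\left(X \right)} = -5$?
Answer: $- \frac{4156499}{390} \approx -10658.0$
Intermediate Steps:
$N{\left(Y,f \right)} = -5$
$Q{\left(D \right)} = - 78 D$
$\frac{w}{Q{\left(N{\left(-12,-49 \right)} \right)}} = - \frac{4156499}{\left(-78\right) \left(-5\right)} = - \frac{4156499}{390}$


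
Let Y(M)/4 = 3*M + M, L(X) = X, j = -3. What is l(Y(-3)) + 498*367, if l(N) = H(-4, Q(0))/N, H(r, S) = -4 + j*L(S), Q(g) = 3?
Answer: 8772781/48 ≈ 1.8277e+5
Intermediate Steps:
Y(M) = 16*M (Y(M) = 4*(3*M + M) = 4*(4*M) = 16*M)
H(r, S) = -4 - 3*S
l(N) = -13/N (l(N) = (-4 - 3*3)/N = (-4 - 9)/N = -13/N)
l(Y(-3)) + 498*367 = -13/(16*(-3)) + 498*367 = -13/(-48) + 182766 = -13*(-1/48) + 182766 = 13/48 + 182766 = 8772781/48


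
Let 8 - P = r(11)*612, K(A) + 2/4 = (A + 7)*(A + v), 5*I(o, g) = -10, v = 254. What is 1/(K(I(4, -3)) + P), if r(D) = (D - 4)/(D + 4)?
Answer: 10/9819 ≈ 0.0010184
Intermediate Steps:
I(o, g) = -2 (I(o, g) = (1/5)*(-10) = -2)
r(D) = (-4 + D)/(4 + D)
K(A) = -1/2 + (7 + A)*(254 + A) (K(A) = -1/2 + (A + 7)*(A + 254) = -1/2 + (7 + A)*(254 + A))
P = -1388/5 (P = 8 - (-4 + 11)/(4 + 11)*612 = 8 - 7/15*612 = 8 - (1/15)*7*612 = 8 - 7*612/15 = 8 - 1*1428/5 = 8 - 1428/5 = -1388/5 ≈ -277.60)
1/(K(I(4, -3)) + P) = 1/((3555/2 + (-2)**2 + 261*(-2)) - 1388/5) = 1/((3555/2 + 4 - 522) - 1388/5) = 1/(2519/2 - 1388/5) = 1/(9819/10) = 10/9819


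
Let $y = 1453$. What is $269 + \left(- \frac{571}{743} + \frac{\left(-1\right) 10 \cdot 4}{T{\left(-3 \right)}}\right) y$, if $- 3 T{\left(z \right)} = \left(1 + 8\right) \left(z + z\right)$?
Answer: $- \frac{27259744}{6687} \approx -4076.5$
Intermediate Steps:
$T{\left(z \right)} = - 6 z$ ($T{\left(z \right)} = - \frac{\left(1 + 8\right) \left(z + z\right)}{3} = - \frac{9 \cdot 2 z}{3} = - \frac{18 z}{3} = - 6 z$)
$269 + \left(- \frac{571}{743} + \frac{\left(-1\right) 10 \cdot 4}{T{\left(-3 \right)}}\right) y = 269 + \left(- \frac{571}{743} + \frac{\left(-1\right) 10 \cdot 4}{\left(-6\right) \left(-3\right)}\right) 1453 = 269 + \left(\left(-571\right) \frac{1}{743} + \frac{\left(-10\right) 4}{18}\right) 1453 = 269 + \left(- \frac{571}{743} - \frac{20}{9}\right) 1453 = 269 - \frac{29058547}{6687} = - \frac{27259744}{6687}$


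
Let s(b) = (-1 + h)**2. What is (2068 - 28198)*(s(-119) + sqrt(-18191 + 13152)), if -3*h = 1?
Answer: -139360/3 - 26130*I*sqrt(5039) ≈ -46453.0 - 1.8549e+6*I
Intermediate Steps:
h = -1/3 (h = -1/3*1 = -1/3 ≈ -0.33333)
s(b) = 16/9 (s(b) = (-1 - 1/3)**2 = (-4/3)**2 = 16/9)
(2068 - 28198)*(s(-119) + sqrt(-18191 + 13152)) = (2068 - 28198)*(16/9 + sqrt(-18191 + 13152)) = -26130*(16/9 + sqrt(-5039)) = -26130*(16/9 + I*sqrt(5039)) = -139360/3 - 26130*I*sqrt(5039)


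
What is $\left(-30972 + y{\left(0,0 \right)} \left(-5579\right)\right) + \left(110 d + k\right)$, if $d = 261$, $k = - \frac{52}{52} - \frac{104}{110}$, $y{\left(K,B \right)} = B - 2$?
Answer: $\frac{489173}{55} \approx 8894.0$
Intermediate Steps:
$y{\left(K,B \right)} = -2 + B$
$k = - \frac{107}{55}$ ($k = \left(-52\right) \frac{1}{52} - \frac{52}{55} = -1 - \frac{52}{55} = - \frac{107}{55} \approx -1.9455$)
$\left(-30972 + y{\left(0,0 \right)} \left(-5579\right)\right) + \left(110 d + k\right) = \left(-30972 + \left(-2 + 0\right) \left(-5579\right)\right) + \left(110 \cdot 261 - \frac{107}{55}\right) = \left(-30972 - -11158\right) + \left(28710 - \frac{107}{55}\right) = \left(-30972 + 11158\right) + \frac{1578943}{55} = -19814 + \frac{1578943}{55} = \frac{489173}{55}$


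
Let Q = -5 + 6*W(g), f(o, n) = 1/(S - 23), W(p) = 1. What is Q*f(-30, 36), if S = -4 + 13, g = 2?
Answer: -1/14 ≈ -0.071429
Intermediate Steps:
S = 9
f(o, n) = -1/14 (f(o, n) = 1/(9 - 23) = 1/(-14) = -1/14)
Q = 1 (Q = -5 + 6*1 = -5 + 6 = 1)
Q*f(-30, 36) = 1*(-1/14) = -1/14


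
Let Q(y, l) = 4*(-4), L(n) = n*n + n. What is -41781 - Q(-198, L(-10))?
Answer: -41765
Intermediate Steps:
L(n) = n + n**2 (L(n) = n**2 + n = n + n**2)
Q(y, l) = -16
-41781 - Q(-198, L(-10)) = -41781 - 1*(-16) = -41781 + 16 = -41765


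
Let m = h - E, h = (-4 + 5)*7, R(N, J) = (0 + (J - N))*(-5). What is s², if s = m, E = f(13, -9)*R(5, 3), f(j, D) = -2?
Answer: 729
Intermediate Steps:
R(N, J) = -5*J + 5*N (R(N, J) = (J - N)*(-5) = -5*J + 5*N)
h = 7 (h = 1*7 = 7)
E = -20 (E = -2*(-5*3 + 5*5) = -2*(-15 + 25) = -2*10 = -20)
m = 27 (m = 7 - 1*(-20) = 7 + 20 = 27)
s = 27
s² = 27² = 729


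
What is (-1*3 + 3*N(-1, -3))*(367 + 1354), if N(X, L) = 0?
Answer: -5163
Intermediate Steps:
(-1*3 + 3*N(-1, -3))*(367 + 1354) = (-1*3 + 3*0)*(367 + 1354) = (-3 + 0)*1721 = -3*1721 = -5163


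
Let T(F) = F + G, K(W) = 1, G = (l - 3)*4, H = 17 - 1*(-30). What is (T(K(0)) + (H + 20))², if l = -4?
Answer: 1600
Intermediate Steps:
H = 47 (H = 17 + 30 = 47)
G = -28 (G = (-4 - 3)*4 = -7*4 = -28)
T(F) = -28 + F (T(F) = F - 28 = -28 + F)
(T(K(0)) + (H + 20))² = ((-28 + 1) + (47 + 20))² = (-27 + 67)² = 40² = 1600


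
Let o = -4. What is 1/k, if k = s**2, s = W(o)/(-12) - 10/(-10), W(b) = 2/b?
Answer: 576/625 ≈ 0.92160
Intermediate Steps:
s = 25/24 (s = (2/(-4))/(-12) - 10/(-10) = (2*(-1/4))*(-1/12) - 10*(-1/10) = -1/2*(-1/12) + 1 = 1/24 + 1 = 25/24 ≈ 1.0417)
k = 625/576 (k = (25/24)**2 = 625/576 ≈ 1.0851)
1/k = 1/(625/576) = 576/625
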